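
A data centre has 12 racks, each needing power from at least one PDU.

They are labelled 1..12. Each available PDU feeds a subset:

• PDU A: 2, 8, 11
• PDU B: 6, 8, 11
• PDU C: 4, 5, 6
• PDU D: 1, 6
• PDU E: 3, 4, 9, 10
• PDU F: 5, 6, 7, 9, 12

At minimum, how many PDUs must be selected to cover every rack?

A and D and E and F together: A ∪ D ∪ E ∪ F = {1, 2, 3, 4, 5, 6, 7, 8, 9, 10, 11, 12} — every rack is covered.
Only D contains 1, so D is forced; the remaining 10 racks need at least 3 more PDUs (each remaining PDU adds at most 4) — so at least 4 PDUs are needed, and 4 is optimal.

4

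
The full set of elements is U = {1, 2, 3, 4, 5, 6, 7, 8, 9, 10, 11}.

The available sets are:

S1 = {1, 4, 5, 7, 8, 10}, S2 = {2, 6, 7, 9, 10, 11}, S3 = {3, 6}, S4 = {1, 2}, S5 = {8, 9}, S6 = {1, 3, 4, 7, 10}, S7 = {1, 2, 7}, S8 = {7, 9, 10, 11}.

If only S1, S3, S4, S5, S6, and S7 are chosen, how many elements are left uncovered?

1

Union of S1, S3, S4, S5, S6, S7 = {1, 2, 3, 4, 5, 6, 7, 8, 9, 10}.
Not covered: 11 — 1 element.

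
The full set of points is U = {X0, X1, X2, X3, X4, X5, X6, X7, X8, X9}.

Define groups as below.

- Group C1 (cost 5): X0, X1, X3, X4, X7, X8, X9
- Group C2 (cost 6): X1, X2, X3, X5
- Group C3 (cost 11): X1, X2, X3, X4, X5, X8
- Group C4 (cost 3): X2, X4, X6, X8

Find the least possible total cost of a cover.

14

C1, C2, C4 together cover every point (C1 ∪ C2 ∪ C4 = {X0, X1, X2, X3, X4, X5, X6, X7, X8, X9}); total cost 5 + 6 + 3 = 14.
No covering selection has total cost below 14.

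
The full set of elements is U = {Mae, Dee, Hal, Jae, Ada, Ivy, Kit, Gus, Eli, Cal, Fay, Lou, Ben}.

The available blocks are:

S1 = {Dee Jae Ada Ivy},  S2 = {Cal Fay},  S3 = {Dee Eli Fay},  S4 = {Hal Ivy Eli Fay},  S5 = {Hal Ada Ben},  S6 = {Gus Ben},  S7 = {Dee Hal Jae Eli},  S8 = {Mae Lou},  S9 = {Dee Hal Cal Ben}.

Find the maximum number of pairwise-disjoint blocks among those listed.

4

S2, S6, S7, S8 are pairwise disjoint (S2={Cal,Fay}; S6={Gus,Ben}; S7={Dee,Hal,Jae,Eli}; S8={Mae,Lou}).
Every remaining block overlaps one of these, and no 5 of the listed blocks are pairwise disjoint, so 4 is the maximum.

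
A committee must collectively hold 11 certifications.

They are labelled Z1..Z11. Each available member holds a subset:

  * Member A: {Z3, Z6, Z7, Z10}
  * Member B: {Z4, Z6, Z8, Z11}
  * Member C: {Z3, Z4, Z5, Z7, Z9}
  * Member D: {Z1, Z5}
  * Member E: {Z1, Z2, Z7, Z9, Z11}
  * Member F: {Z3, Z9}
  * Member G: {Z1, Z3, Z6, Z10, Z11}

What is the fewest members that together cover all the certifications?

4

Take {B, D, E, G}. Their union is {Z1, Z2, Z3, Z4, Z5, Z6, Z7, Z8, Z9, Z10, Z11}, which is all 11 certifications.
No 3 of the 7 members cover everything (all 35 combinations miss at least one certification), so 4 is optimal.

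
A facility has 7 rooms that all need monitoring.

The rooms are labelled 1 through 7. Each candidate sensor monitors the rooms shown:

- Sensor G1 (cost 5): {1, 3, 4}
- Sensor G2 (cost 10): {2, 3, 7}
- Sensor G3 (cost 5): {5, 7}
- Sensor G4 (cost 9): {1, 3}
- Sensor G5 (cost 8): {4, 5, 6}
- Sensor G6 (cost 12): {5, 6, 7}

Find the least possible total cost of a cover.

23

G1, G2, G5 together cover every room (G1 ∪ G2 ∪ G5 = {1, 2, 3, 4, 5, 6, 7}); total cost 5 + 10 + 8 = 23.
The greedy pick G1, G3, G5, G2 costs 28; no covering selection beats 23.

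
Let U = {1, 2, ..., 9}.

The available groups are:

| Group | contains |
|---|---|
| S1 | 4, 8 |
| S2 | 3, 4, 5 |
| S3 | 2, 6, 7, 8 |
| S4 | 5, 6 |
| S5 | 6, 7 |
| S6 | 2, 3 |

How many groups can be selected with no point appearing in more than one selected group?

S1, S5, S6 are pairwise disjoint (S1={4,8}; S5={6,7}; S6={2,3}).
Every remaining group overlaps one of these, and no 4 of the listed groups are pairwise disjoint, so 3 is the maximum.

3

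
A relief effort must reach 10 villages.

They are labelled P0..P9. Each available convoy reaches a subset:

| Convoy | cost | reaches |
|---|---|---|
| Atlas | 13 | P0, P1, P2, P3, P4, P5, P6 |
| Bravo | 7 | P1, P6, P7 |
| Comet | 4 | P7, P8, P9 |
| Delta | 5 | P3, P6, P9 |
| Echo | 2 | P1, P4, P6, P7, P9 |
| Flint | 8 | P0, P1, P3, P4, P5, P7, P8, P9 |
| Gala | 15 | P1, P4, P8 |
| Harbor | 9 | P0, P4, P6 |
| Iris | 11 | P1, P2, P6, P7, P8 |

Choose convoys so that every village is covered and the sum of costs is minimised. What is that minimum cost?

Atlas, Comet together cover every village (Atlas ∪ Comet = {P0, P1, P2, P3, P4, P5, P6, P7, P8, P9}); total cost 13 + 4 = 17.
The greedy pick Echo, Flint, Iris costs 21; no covering selection beats 17.

17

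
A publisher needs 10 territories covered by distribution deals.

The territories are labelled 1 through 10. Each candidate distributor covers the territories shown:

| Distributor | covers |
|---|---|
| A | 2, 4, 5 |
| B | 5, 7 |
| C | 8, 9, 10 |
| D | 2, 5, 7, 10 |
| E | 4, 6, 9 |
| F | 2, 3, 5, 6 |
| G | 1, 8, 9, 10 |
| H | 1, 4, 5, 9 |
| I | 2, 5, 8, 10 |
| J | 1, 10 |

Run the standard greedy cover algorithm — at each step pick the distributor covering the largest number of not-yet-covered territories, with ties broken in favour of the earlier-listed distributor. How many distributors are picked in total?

4

Greedy: pick D (covers 4 new) → pick E (covers 3 new) → pick G (covers 2 new) → pick F (covers 1 new). Total picks: 4.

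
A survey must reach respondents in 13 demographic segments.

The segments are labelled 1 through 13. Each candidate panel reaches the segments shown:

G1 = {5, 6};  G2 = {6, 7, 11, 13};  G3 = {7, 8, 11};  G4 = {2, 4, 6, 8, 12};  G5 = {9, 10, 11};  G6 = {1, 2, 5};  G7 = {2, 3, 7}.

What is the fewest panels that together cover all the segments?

G2 and G4 and G5 and G6 and G7 together: G2 ∪ G4 ∪ G5 ∪ G6 ∪ G7 = {1, 2, 3, 4, 5, 6, 7, 8, 9, 10, 11, 12, 13} — every segment is covered.
No 4 of the 7 panels cover everything (all 35 combinations miss at least one segment), so 5 is optimal.

5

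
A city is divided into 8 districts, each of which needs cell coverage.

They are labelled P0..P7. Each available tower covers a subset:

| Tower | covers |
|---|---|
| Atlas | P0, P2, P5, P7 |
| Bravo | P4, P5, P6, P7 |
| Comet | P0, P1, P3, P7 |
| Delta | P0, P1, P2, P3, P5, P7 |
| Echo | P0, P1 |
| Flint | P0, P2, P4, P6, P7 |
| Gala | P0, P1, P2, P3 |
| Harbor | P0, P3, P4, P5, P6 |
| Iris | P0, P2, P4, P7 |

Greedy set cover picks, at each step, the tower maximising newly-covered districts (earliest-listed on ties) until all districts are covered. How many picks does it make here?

Greedy: pick Delta (covers 6 new) → pick Bravo (covers 2 new). Total picks: 2.

2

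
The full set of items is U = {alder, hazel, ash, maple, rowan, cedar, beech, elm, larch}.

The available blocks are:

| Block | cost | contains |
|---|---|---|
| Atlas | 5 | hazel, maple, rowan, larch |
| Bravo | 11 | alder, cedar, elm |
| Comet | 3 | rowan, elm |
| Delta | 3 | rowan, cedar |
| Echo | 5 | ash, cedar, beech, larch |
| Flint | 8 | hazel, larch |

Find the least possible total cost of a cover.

21

Atlas, Bravo, Echo together cover every item (Atlas ∪ Bravo ∪ Echo = {alder, hazel, ash, maple, rowan, cedar, beech, elm, larch}); total cost 5 + 11 + 5 = 21.
The greedy pick Atlas, Echo, Comet, Bravo costs 24; no covering selection beats 21.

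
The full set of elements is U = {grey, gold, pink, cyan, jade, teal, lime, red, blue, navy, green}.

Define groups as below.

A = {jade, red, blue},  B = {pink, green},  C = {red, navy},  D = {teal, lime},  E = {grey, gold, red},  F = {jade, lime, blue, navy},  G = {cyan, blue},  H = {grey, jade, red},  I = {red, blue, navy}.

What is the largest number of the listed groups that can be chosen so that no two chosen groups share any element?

4

B, D, G, H are pairwise disjoint (B={pink,green}; D={teal,lime}; G={cyan,blue}; H={grey,jade,red}).
Every remaining group overlaps one of these, and no 5 of the listed groups are pairwise disjoint, so 4 is the maximum.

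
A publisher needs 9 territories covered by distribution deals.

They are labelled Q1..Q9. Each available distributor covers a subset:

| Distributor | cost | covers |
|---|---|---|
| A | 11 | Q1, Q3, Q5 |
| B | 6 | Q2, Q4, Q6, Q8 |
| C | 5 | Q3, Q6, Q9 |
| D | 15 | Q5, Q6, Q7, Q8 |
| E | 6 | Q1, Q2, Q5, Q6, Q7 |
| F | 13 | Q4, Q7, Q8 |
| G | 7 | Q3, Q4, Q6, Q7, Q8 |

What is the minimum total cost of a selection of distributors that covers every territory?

17

B, C, E together cover every territory (B ∪ C ∪ E = {Q1, Q2, Q3, Q4, Q5, Q6, Q7, Q8, Q9}); total cost 6 + 5 + 6 = 17.
The greedy pick E, G, C costs 18; no covering selection beats 17.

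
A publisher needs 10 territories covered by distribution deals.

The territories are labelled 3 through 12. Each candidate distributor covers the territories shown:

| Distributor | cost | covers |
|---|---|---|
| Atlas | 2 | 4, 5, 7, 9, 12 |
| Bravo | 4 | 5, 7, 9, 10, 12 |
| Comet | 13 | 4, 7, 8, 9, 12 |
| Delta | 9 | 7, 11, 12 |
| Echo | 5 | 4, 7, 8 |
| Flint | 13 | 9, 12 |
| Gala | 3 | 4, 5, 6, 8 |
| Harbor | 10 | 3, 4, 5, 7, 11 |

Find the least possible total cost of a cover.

Bravo, Gala, Harbor together cover every territory (Bravo ∪ Gala ∪ Harbor = {3, 4, 5, 6, 7, 8, 9, 10, 11, 12}); total cost 4 + 3 + 10 = 17.
The greedy pick Atlas, Gala, Bravo, Harbor costs 19; no covering selection beats 17.

17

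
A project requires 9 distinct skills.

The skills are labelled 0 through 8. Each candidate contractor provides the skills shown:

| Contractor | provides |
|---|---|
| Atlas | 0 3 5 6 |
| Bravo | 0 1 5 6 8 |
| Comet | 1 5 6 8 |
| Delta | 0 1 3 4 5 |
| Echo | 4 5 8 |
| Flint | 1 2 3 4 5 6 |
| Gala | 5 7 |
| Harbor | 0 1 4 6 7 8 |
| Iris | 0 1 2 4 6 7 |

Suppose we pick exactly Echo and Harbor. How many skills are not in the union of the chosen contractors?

2

Union of Echo, Harbor = {0, 1, 4, 5, 6, 7, 8}.
Not covered: 2, 3 — 2 skills.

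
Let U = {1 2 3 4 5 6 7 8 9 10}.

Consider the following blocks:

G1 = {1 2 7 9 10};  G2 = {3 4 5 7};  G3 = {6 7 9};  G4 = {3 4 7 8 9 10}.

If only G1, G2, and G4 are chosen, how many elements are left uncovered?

Union of G1, G2, G4 = {1, 2, 3, 4, 5, 7, 8, 9, 10}.
Not covered: 6 — 1 element.

1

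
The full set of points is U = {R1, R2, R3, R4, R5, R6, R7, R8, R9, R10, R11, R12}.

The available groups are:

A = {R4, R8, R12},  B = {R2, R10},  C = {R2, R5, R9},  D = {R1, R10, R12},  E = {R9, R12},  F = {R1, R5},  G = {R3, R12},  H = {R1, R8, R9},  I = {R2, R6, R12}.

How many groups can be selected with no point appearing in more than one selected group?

B, E, F are pairwise disjoint (B={R2,R10}; E={R9,R12}; F={R1,R5}).
Every remaining group overlaps one of these, and no 4 of the listed groups are pairwise disjoint, so 3 is the maximum.

3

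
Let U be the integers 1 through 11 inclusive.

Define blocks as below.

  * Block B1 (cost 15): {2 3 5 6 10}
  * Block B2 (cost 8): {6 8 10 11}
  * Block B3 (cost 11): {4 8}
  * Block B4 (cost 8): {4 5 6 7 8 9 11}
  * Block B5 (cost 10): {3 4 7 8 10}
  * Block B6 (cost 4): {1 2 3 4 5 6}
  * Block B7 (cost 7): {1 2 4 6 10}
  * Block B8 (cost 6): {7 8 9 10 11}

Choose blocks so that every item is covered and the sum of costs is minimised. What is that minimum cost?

10

B6, B8 together cover every item (B6 ∪ B8 = {1, 2, 3, 4, 5, 6, 7, 8, 9, 10, 11}); total cost 4 + 6 = 10.
No covering selection has total cost below 10.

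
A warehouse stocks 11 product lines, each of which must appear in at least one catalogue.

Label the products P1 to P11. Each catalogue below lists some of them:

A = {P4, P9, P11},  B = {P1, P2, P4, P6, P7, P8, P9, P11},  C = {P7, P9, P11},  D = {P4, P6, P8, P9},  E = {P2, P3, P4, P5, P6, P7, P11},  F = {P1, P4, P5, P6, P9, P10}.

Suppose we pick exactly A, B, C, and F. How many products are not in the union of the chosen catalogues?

1

Union of A, B, C, F = {P1, P2, P4, P5, P6, P7, P8, P9, P10, P11}.
Not covered: P3 — 1 product.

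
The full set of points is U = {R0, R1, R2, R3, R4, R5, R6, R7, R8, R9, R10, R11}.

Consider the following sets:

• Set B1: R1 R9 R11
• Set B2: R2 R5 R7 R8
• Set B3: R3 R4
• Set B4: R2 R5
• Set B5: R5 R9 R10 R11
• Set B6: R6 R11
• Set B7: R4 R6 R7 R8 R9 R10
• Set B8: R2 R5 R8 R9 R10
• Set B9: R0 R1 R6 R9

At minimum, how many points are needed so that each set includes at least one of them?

4

Take H = {R2, R4, R6, R9}. Each listed set contains at least one of these, so H is a hitting set of size 4.
No choice of 3 points meets every set, so 4 is the minimum.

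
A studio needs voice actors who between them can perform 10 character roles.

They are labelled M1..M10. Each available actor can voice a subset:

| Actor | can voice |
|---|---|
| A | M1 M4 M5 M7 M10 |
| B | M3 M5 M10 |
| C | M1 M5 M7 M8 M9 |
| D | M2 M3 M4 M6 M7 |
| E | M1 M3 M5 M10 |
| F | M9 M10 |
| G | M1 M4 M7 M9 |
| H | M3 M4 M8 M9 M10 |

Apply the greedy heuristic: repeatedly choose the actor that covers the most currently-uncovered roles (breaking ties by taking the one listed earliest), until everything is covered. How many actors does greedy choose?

3

Greedy: pick A (covers 5 new) → pick D (covers 3 new) → pick C (covers 2 new). Total picks: 3.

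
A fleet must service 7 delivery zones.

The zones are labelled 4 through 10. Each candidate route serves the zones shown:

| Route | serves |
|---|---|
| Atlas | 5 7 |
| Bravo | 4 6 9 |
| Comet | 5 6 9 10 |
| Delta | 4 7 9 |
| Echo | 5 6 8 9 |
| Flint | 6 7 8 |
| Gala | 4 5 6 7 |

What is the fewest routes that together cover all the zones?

Comet and Flint and Gala together: Comet ∪ Flint ∪ Gala = {4, 5, 6, 7, 8, 9, 10} — every zone is covered.
Only Comet contains 10, so Comet is forced; the remaining 3 zones need at least 2 more routes (each remaining route adds at most 2) — so at least 3 routes are needed, and 3 is optimal.

3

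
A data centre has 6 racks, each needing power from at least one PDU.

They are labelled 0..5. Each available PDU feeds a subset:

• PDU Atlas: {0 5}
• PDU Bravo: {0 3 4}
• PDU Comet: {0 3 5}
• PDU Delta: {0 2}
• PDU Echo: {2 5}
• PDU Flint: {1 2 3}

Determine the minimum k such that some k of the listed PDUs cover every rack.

Take {Atlas, Bravo, Flint}. Their union is {0, 1, 2, 3, 4, 5}, which is all 6 racks.
Only Flint contains 1, so Flint is forced; the remaining 3 racks need at least 2 more PDUs (each remaining PDU adds at most 2) — so at least 3 PDUs are needed, and 3 is optimal.

3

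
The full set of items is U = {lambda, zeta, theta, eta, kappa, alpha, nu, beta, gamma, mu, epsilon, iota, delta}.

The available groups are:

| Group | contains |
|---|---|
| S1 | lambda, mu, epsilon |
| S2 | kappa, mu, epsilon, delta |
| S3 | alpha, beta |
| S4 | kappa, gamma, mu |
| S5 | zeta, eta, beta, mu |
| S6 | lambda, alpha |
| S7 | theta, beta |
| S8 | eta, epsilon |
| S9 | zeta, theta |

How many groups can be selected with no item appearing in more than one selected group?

4

S4, S6, S7, S8 are pairwise disjoint (S4={kappa,gamma,mu}; S6={lambda,alpha}; S7={theta,beta}; S8={eta,epsilon}).
Every remaining group overlaps one of these, and no 5 of the listed groups are pairwise disjoint, so 4 is the maximum.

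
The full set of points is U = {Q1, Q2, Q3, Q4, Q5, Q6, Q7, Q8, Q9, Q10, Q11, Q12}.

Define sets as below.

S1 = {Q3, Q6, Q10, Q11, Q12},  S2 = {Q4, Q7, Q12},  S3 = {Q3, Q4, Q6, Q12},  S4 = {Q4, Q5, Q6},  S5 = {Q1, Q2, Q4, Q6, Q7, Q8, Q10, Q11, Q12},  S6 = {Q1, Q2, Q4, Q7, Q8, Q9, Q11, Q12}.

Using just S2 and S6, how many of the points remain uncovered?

4

Union of S2, S6 = {Q1, Q2, Q4, Q7, Q8, Q9, Q11, Q12}.
Not covered: Q3, Q5, Q6, Q10 — 4 points.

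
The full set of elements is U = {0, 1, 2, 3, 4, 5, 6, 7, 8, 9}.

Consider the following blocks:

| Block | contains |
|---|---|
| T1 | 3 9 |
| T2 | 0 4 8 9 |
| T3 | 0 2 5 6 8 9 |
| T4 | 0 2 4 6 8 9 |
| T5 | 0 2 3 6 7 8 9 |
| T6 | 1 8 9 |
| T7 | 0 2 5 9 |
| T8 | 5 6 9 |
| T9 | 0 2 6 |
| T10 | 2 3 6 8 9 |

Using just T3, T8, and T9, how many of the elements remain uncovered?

4

Union of T3, T8, T9 = {0, 2, 5, 6, 8, 9}.
Not covered: 1, 3, 4, 7 — 4 elements.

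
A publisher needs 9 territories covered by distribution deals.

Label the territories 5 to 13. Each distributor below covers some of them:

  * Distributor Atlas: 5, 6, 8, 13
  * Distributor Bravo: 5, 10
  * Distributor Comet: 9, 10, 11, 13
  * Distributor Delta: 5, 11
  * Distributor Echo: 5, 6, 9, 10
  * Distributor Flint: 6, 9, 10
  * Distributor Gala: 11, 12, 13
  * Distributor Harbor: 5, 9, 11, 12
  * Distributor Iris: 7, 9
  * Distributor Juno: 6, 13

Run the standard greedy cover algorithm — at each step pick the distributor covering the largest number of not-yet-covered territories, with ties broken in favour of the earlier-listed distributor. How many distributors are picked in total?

4

Greedy: pick Atlas (covers 4 new) → pick Comet (covers 3 new) → pick Gala (covers 1 new) → pick Iris (covers 1 new). Total picks: 4.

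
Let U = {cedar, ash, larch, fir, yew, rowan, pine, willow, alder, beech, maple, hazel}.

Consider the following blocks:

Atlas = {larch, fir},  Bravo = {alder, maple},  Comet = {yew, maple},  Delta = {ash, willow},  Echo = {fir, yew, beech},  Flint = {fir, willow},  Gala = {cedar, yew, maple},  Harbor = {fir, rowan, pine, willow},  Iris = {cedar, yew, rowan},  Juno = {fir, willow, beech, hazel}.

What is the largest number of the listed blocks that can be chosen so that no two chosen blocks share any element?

4

Atlas, Bravo, Delta, Iris are pairwise disjoint (Atlas={larch,fir}; Bravo={alder,maple}; Delta={ash,willow}; Iris={cedar,yew,rowan}).
Every remaining block overlaps one of these, and no 5 of the listed blocks are pairwise disjoint, so 4 is the maximum.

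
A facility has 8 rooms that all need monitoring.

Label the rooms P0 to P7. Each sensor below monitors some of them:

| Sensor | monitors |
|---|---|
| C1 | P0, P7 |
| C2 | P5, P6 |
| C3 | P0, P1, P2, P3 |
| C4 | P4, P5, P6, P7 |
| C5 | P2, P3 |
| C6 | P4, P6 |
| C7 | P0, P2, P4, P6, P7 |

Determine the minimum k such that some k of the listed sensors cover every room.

C3 and C4 together: C3 ∪ C4 = {P0, P1, P2, P3, P4, P5, P6, P7} — every room is covered.
No single sensor has all 8 rooms (the largest, C7, has 5), so 2 is optimal.

2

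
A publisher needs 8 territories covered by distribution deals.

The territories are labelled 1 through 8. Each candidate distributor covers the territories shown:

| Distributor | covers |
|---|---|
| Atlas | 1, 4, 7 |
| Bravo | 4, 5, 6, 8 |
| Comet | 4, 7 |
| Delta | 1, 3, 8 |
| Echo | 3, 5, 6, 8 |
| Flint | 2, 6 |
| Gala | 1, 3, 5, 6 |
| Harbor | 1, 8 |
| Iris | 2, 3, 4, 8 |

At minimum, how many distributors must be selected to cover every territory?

3

Take {Atlas, Echo, Flint}. Their union is {1, 2, 3, 4, 5, 6, 7, 8}, which is all 8 territories.
No 2 of the 9 distributors cover everything (all 36 combinations miss at least one territory), so 3 is optimal.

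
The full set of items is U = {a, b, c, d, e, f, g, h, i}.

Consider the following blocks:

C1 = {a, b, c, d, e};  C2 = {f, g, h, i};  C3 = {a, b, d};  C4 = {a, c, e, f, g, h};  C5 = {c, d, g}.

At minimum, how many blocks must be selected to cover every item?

2

C1 and C2 cover everything between them: the union {a, b, c, d, e, f, g, h, i} is all of U.
No single block has all 9 items (the largest, C4, has 6), so 2 is optimal.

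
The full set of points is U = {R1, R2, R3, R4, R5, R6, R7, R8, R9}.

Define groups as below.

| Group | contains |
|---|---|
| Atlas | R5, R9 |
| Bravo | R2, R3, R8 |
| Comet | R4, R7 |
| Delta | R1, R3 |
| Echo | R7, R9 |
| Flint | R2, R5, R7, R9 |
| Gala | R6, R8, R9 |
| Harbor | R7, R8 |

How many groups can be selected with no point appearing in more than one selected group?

Atlas, Bravo, Comet are pairwise disjoint (Atlas={R5,R9}; Bravo={R2,R3,R8}; Comet={R4,R7}).
Every remaining group overlaps one of these, and no 4 of the listed groups are pairwise disjoint, so 3 is the maximum.

3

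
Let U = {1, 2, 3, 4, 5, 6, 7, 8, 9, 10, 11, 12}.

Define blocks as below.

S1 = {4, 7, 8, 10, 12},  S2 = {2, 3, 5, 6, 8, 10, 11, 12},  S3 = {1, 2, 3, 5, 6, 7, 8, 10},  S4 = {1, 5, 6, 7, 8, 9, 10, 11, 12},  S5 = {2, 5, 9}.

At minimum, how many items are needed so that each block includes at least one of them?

Take H = {5, 8}. Each listed block contains at least one of these, so H is a hitting set of size 2.
The blocks S1, S5 are pairwise disjoint, so any hitting set needs a separate item for each — at least 2. Hence 2 is optimal.

2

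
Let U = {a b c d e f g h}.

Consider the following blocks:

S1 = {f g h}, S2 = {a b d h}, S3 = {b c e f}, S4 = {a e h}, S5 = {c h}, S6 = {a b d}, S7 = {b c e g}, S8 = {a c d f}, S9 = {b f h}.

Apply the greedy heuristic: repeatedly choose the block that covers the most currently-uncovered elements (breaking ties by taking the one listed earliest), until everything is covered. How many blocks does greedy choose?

Greedy: pick S2 (covers 4 new) → pick S3 (covers 3 new) → pick S1 (covers 1 new). Total picks: 3.

3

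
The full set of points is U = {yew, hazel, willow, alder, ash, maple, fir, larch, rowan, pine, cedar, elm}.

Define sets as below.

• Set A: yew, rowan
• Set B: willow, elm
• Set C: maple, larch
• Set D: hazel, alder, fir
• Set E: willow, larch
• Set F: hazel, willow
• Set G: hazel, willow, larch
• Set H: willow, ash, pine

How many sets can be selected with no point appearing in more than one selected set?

A, C, D, H are pairwise disjoint (A={yew,rowan}; C={maple,larch}; D={hazel,alder,fir}; H={willow,ash,pine}).
Every remaining set overlaps one of these, and no 5 of the listed sets are pairwise disjoint, so 4 is the maximum.

4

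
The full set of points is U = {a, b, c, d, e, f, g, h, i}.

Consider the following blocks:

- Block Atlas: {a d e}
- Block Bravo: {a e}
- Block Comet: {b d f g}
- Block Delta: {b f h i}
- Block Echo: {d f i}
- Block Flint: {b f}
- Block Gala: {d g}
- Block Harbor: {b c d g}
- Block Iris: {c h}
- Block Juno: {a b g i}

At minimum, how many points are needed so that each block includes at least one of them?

4

The 4 points {a, d, f, h} hit every block.
The blocks Bravo, Flint, Gala, Iris are pairwise disjoint, so any hitting set needs a separate point for each — at least 4. Hence 4 is optimal.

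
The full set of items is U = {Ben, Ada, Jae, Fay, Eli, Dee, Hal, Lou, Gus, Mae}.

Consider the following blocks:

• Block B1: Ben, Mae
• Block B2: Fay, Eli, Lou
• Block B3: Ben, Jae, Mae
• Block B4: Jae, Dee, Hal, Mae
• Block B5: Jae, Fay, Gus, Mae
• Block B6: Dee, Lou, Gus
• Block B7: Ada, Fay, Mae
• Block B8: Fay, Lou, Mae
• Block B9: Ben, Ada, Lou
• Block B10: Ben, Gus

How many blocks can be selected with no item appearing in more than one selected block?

B2, B4, B10 are pairwise disjoint (B2={Fay,Eli,Lou}; B4={Jae,Dee,Hal,Mae}; B10={Ben,Gus}).
Every remaining block overlaps one of these, and no 4 of the listed blocks are pairwise disjoint, so 3 is the maximum.

3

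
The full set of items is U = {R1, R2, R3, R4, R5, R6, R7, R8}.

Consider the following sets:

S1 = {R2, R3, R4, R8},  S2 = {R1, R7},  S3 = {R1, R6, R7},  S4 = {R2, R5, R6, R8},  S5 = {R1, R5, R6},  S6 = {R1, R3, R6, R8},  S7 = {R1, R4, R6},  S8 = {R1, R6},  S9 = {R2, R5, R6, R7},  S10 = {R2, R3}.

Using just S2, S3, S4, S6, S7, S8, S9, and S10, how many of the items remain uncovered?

0

Union of S2, S3, S4, S6, S7, S8, S9, S10 = {R1, R2, R3, R4, R5, R6, R7, R8} — that's every item, so 0 are uncovered.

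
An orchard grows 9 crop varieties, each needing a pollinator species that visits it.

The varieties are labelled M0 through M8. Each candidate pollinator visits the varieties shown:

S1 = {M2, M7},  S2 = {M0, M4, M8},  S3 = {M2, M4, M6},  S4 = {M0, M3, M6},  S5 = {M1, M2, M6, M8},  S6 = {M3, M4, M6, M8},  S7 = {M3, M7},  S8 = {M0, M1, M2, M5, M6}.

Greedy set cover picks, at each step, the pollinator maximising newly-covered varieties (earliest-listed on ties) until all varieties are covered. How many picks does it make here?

Greedy: pick S8 (covers 5 new) → pick S6 (covers 3 new) → pick S1 (covers 1 new). Total picks: 3.

3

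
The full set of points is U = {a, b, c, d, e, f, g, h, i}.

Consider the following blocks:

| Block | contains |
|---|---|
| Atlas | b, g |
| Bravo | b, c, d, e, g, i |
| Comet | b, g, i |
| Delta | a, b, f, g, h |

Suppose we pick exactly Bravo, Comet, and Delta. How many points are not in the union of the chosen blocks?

0

Union of Bravo, Comet, Delta = {a, b, c, d, e, f, g, h, i} — that's every point, so 0 are uncovered.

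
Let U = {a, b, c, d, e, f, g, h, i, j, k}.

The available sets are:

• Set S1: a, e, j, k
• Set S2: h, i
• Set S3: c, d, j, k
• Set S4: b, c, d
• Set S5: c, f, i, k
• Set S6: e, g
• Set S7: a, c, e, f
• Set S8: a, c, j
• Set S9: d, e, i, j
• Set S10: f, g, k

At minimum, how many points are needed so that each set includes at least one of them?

4

T = {c, e, h, k} meets every set (each contains at least one member of T), and |T| = 4.
No choice of 3 points meets every set, so 4 is the minimum.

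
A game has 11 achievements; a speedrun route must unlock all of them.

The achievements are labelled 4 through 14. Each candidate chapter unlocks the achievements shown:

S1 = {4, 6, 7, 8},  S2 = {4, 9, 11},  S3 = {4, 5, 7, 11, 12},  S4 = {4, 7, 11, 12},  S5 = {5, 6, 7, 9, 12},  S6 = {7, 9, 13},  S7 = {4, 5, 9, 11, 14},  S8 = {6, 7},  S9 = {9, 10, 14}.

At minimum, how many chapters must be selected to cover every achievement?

4

Take {S1, S3, S6, S9}. Their union is {4, 5, 6, 7, 8, 9, 10, 11, 12, 13, 14}, which is all 11 achievements.
No 3 of the 9 chapters cover everything (all 84 combinations miss at least one achievement), so 4 is optimal.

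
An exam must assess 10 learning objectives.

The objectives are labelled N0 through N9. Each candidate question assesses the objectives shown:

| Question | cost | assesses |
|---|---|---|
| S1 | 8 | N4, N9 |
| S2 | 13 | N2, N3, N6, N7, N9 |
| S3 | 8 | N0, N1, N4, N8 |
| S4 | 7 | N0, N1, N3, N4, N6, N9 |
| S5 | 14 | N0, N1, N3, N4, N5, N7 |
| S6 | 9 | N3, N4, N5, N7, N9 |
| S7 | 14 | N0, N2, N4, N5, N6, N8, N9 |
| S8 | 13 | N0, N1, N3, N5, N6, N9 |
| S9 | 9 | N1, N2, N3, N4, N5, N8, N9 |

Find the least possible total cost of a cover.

25

S4, S6, S9 together cover every objective (S4 ∪ S6 ∪ S9 = {N0, N1, N2, N3, N4, N5, N6, N7, N8, N9}); total cost 7 + 9 + 9 = 25.
No covering selection has total cost below 25.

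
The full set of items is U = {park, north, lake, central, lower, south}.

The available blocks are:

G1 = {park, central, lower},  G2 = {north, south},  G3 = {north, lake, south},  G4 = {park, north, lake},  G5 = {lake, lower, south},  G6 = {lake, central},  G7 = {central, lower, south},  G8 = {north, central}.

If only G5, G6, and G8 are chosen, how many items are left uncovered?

Union of G5, G6, G8 = {north, lake, central, lower, south}.
Not covered: park — 1 item.

1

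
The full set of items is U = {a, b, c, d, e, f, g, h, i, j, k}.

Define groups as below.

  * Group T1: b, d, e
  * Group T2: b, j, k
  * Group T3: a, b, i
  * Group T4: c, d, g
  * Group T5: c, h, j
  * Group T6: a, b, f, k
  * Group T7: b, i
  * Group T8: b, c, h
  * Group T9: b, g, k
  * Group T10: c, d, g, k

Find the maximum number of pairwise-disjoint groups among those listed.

T1, T5 are pairwise disjoint (T1={b,d,e}; T5={c,h,j}).
Every remaining group overlaps one of these, and no 3 of the listed groups are pairwise disjoint, so 2 is the maximum.

2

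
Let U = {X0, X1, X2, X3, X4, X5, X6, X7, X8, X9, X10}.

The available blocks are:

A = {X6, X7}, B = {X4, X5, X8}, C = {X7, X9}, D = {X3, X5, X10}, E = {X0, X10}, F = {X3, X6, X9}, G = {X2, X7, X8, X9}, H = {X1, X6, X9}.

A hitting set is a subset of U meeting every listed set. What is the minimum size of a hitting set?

The 4 points {X6, X7, X8, X10} hit every block.
No choice of 3 points meets every block, so 4 is the minimum.

4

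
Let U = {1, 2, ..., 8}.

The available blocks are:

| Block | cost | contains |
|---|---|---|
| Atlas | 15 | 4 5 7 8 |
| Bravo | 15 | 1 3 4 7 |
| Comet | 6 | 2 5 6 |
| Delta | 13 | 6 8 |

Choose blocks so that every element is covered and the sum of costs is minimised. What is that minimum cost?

34

Bravo, Comet, Delta together cover every element (Bravo ∪ Comet ∪ Delta = {1, 2, 3, 4, 5, 6, 7, 8}); total cost 15 + 6 + 13 = 34.
No covering selection has total cost below 34.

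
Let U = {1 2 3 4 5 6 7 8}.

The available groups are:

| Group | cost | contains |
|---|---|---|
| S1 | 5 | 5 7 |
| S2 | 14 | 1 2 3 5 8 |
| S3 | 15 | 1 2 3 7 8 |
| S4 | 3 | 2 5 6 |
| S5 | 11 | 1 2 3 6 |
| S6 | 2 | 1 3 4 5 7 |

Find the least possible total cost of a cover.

S2, S4, S6 together cover every element (S2 ∪ S4 ∪ S6 = {1, 2, 3, 4, 5, 6, 7, 8}); total cost 14 + 3 + 2 = 19.
No covering selection has total cost below 19.

19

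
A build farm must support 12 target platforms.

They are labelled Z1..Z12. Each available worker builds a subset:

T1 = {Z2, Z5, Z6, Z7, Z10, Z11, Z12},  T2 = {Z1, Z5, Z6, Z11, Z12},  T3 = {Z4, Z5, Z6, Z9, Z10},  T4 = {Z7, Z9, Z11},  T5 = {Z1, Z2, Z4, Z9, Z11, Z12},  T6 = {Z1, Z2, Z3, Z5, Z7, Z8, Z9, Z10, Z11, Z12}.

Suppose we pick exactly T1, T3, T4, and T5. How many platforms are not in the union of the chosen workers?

2

Union of T1, T3, T4, T5 = {Z1, Z2, Z4, Z5, Z6, Z7, Z9, Z10, Z11, Z12}.
Not covered: Z3, Z8 — 2 platforms.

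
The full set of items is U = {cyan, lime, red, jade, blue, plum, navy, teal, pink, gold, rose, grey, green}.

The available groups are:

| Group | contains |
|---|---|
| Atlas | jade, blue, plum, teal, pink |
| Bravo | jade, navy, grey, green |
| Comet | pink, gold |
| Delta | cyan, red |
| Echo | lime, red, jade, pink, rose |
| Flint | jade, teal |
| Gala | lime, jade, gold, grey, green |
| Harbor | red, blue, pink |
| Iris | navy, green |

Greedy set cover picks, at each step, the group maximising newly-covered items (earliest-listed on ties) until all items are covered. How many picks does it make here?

5

Greedy: pick Atlas (covers 5 new) → pick Gala (covers 4 new) → pick Delta (covers 2 new) → pick Bravo (covers 1 new) → pick Echo (covers 1 new). Total picks: 5.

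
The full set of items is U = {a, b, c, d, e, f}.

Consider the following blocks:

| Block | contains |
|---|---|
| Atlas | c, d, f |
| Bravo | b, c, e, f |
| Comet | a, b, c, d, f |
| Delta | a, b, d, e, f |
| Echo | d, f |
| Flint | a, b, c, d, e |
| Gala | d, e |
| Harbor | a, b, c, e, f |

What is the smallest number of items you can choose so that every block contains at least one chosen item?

2

Take H = {d, e}. Each listed block contains at least one of these, so H is a hitting set of size 2.
No single item lies in every block, so at least 2 are needed and 2 is optimal.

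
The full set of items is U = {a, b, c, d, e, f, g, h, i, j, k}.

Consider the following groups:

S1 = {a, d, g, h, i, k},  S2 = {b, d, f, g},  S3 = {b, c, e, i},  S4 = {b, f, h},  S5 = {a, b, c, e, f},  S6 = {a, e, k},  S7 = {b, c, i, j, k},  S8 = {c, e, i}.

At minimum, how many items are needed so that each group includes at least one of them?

3

Take T = {a, c, f}. Each listed group contains at least one of these, so T is a hitting set of size 3.
No choice of 2 items meets every group, so 3 is the minimum.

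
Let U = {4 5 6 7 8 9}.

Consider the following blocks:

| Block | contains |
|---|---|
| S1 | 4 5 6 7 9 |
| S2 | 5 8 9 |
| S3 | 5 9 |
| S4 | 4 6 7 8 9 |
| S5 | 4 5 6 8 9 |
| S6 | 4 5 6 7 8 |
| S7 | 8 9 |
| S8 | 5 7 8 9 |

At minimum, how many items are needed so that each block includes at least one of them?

Take H = {5, 8}. Each listed block contains at least one of these, so H is a hitting set of size 2.
No single item lies in every block, so at least 2 are needed and 2 is optimal.

2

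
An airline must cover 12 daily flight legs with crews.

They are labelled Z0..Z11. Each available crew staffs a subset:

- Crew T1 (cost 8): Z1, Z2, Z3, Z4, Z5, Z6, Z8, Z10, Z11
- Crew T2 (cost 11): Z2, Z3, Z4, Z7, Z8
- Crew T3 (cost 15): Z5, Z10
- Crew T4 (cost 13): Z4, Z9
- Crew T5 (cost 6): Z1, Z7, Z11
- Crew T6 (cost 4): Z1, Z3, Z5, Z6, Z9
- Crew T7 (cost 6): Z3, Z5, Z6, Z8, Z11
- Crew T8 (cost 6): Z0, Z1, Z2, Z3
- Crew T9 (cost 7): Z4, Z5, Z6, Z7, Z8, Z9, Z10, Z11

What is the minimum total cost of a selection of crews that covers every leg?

T8, T9 together cover every leg (T8 ∪ T9 = {Z0, Z1, Z2, Z3, Z4, Z5, Z6, Z7, Z8, Z9, Z10, Z11}); total cost 6 + 7 = 13.
The greedy pick T6, T9, T8 costs 17; no covering selection beats 13.

13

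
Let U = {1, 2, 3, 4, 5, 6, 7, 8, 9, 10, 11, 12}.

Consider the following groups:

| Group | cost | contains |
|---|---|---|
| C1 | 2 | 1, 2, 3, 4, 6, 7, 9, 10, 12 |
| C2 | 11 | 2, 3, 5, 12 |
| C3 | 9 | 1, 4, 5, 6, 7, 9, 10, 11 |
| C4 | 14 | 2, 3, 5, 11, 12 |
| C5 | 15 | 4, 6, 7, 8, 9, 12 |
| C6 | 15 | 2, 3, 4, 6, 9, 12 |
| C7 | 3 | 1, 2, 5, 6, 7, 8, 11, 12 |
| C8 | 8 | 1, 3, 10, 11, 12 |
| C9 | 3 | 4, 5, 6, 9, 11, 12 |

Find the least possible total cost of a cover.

C1, C7 together cover every element (C1 ∪ C7 = {1, 2, 3, 4, 5, 6, 7, 8, 9, 10, 11, 12}); total cost 2 + 3 = 5.
No covering selection has total cost below 5.

5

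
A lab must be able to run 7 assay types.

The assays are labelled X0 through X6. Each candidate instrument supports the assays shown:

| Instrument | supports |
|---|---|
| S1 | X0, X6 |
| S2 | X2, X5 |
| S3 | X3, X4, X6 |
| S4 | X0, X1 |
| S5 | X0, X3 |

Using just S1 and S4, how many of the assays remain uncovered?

Union of S1, S4 = {X0, X1, X6}.
Not covered: X2, X3, X4, X5 — 4 assays.

4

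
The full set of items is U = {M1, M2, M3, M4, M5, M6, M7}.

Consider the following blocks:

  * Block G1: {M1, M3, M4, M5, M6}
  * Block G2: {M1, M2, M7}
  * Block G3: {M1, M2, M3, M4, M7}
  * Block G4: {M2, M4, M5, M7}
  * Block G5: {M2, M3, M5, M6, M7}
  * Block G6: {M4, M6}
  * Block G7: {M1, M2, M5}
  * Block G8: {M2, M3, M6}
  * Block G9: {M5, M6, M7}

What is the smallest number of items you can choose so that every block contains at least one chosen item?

2

Take H = {M2, M6}. Each listed block contains at least one of these, so H is a hitting set of size 2.
The blocks G2, G6 are pairwise disjoint, so any hitting set needs a separate item for each — at least 2. Hence 2 is optimal.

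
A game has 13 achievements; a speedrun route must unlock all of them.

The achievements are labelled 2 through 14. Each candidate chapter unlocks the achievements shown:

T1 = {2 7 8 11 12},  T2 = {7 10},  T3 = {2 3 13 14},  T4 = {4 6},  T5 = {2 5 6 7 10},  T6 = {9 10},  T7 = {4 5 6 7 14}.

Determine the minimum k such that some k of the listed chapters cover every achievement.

4

T1 and T3 and T6 and T7 together: T1 ∪ T3 ∪ T6 ∪ T7 = {2, 3, 4, 5, 6, 7, 8, 9, 10, 11, 12, 13, 14} — every achievement is covered.
Only T3 contains 3, so T3 is forced; the remaining 9 achievements need at least 3 more chapters (each remaining chapter adds at most 4) — so at least 4 chapters are needed, and 4 is optimal.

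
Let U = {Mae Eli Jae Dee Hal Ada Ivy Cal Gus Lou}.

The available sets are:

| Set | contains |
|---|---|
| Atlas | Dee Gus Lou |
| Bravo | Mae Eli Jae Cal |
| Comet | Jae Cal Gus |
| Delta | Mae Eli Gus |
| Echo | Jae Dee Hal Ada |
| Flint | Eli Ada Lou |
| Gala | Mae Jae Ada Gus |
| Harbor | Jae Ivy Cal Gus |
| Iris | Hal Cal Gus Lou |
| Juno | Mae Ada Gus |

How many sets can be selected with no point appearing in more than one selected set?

2

Atlas, Bravo are pairwise disjoint (Atlas={Dee,Gus,Lou}; Bravo={Mae,Eli,Jae,Cal}).
Every remaining set overlaps one of these, and no 3 of the listed sets are pairwise disjoint, so 2 is the maximum.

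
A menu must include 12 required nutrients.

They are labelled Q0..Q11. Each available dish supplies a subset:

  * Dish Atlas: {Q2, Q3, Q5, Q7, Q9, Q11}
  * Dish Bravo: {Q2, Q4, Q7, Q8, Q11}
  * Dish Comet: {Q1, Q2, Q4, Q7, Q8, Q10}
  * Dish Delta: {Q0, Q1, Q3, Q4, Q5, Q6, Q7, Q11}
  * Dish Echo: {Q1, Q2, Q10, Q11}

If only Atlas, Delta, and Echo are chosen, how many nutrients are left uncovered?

1

Union of Atlas, Delta, Echo = {Q0, Q1, Q2, Q3, Q4, Q5, Q6, Q7, Q9, Q10, Q11}.
Not covered: Q8 — 1 nutrient.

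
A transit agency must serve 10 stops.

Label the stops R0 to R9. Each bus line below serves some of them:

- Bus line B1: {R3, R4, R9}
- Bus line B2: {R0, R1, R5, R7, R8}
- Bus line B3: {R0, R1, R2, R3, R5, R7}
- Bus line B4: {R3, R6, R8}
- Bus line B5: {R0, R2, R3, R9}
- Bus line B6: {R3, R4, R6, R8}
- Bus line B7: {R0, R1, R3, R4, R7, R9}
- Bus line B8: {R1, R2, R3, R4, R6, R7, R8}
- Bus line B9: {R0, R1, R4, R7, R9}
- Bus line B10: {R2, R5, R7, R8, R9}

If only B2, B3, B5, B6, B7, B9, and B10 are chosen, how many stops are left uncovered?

Union of B2, B3, B5, B6, B7, B9, B10 = {R0, R1, R2, R3, R4, R5, R6, R7, R8, R9} — that's every stop, so 0 are uncovered.

0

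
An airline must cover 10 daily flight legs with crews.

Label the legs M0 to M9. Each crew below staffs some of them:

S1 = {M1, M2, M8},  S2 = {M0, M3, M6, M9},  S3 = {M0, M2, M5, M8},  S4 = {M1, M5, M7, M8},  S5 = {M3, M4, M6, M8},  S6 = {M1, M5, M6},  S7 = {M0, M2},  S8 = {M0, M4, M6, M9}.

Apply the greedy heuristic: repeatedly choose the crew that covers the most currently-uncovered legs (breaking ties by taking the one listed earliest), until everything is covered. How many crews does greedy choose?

4

Greedy: pick S2 (covers 4 new) → pick S4 (covers 4 new) → pick S1 (covers 1 new) → pick S5 (covers 1 new). Total picks: 4.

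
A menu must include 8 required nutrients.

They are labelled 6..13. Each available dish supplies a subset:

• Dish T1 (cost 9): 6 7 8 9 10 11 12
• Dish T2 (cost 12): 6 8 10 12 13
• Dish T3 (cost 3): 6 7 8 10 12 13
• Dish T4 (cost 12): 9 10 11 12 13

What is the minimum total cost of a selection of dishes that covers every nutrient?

T1, T3 together cover every nutrient (T1 ∪ T3 = {6, 7, 8, 9, 10, 11, 12, 13}); total cost 9 + 3 = 12.
No covering selection has total cost below 12.

12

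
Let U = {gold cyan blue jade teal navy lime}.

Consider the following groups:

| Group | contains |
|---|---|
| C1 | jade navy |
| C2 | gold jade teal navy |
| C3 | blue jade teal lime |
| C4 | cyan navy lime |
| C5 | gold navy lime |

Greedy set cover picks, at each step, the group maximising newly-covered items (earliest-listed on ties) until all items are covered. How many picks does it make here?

Greedy: pick C2 (covers 4 new) → pick C3 (covers 2 new) → pick C4 (covers 1 new). Total picks: 3.

3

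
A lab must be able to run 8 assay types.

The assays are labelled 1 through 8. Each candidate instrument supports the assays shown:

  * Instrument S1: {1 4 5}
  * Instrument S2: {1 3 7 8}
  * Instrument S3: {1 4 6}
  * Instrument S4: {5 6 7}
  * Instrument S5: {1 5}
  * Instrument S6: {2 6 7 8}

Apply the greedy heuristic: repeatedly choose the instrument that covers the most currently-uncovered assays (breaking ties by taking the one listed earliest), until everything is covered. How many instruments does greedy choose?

3

Greedy: pick S2 (covers 4 new) → pick S1 (covers 2 new) → pick S6 (covers 2 new). Total picks: 3.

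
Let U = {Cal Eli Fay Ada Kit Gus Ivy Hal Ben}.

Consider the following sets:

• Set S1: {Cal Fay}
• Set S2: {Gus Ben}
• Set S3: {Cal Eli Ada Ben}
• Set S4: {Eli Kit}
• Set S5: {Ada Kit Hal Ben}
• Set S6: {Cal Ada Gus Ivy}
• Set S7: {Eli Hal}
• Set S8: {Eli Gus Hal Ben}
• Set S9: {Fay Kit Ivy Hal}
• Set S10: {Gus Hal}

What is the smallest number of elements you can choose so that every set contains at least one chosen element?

The 4 elements {Eli, Fay, Gus, Hal} hit every set.
No choice of 3 elements meets every set, so 4 is the minimum.

4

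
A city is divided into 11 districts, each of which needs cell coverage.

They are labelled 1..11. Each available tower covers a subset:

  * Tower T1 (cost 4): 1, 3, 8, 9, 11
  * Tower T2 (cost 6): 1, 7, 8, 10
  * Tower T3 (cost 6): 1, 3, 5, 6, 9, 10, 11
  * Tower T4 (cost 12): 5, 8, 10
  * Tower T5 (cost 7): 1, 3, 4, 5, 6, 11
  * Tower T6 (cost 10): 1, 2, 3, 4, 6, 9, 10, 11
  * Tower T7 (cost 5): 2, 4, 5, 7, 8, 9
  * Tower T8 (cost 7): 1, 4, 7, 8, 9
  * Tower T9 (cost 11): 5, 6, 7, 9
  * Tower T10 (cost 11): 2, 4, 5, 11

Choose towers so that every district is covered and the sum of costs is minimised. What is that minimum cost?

11

T3, T7 together cover every district (T3 ∪ T7 = {1, 2, 3, 4, 5, 6, 7, 8, 9, 10, 11}); total cost 6 + 5 = 11.
The greedy pick T1, T7, T3 costs 15; no covering selection beats 11.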